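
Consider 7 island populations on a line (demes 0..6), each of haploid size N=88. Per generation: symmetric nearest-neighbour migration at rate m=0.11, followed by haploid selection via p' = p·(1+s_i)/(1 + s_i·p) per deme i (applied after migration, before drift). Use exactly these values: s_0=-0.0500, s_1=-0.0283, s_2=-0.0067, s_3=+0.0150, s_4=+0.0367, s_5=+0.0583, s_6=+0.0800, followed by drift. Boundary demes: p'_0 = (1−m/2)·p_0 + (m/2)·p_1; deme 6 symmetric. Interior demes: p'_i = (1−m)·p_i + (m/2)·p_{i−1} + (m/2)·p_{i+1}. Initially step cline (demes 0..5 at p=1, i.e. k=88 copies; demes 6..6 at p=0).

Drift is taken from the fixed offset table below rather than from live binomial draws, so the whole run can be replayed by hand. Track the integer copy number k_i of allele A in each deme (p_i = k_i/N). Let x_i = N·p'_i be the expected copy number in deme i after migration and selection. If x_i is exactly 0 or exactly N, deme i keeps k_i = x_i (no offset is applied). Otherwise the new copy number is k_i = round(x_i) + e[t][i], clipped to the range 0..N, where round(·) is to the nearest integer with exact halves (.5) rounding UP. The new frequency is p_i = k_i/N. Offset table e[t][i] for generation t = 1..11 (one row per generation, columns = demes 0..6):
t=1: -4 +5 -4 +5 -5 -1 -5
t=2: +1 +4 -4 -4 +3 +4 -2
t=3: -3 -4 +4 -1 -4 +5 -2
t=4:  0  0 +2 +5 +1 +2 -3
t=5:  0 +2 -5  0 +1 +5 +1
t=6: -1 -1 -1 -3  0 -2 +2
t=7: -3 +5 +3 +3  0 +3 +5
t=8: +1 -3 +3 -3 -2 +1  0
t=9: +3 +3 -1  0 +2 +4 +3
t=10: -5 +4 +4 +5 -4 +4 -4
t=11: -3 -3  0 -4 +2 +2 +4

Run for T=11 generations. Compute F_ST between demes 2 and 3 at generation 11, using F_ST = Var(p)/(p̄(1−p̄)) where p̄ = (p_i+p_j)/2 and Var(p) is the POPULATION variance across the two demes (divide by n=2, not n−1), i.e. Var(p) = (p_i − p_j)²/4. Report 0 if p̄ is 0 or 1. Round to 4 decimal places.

t=0: k=[88 88 88 88 88 88 0]
t=1: x=[88.0000 88.0000 88.0000 88.0000 88.0000 83.4127 5.2043] k=[88 88 88 88 88 82 0]
t=2: x=[88.0000 88.0000 88.0000 88.0000 87.6816 78.3191 4.8509] k=[88 88 88 88 88 82 3]
t=3: x=[88.0000 88.0000 88.0000 88.0000 87.6816 78.4770 7.8800] k=[88 88 88 88 84 83 6]
t=4: x=[88.0000 88.0000 88.0000 87.7832 84.2950 79.2756 10.9519] k=[88 88 88 88 85 81 8]
t=5: x=[88.0000 88.0000 88.0000 87.8374 85.0495 77.7303 12.8360] k=[88 88 88 88 86 83 14]
t=6: x=[88.0000 88.0000 88.0000 87.8916 86.0161 79.8011 18.9126] k=[88 88 88 85 86 78 21]
t=7: x=[88.0000 88.0000 87.8339 85.2598 85.5909 75.9083 25.5062] k=[88 88 88 88 86 79 31]
t=8: x=[88.0000 88.0000 88.0000 87.8916 85.8035 77.2896 35.2531] k=[88 88 88 85 84 78 35]
t=9: x=[88.0000 88.0000 87.8339 85.1513 83.8692 76.5417 39.0285] k=[88 88 87 85 86 81 42]
t=10: x=[88.0000 87.9434 86.9380 85.2056 85.7504 79.5718 45.8371] k=[88 88 88 88 82 84 42]
t=11: x=[88.0000 88.0000 88.0000 87.6749 82.6248 81.9092 46.0018] k=[88 88 88 84 85 84 50]

0.0233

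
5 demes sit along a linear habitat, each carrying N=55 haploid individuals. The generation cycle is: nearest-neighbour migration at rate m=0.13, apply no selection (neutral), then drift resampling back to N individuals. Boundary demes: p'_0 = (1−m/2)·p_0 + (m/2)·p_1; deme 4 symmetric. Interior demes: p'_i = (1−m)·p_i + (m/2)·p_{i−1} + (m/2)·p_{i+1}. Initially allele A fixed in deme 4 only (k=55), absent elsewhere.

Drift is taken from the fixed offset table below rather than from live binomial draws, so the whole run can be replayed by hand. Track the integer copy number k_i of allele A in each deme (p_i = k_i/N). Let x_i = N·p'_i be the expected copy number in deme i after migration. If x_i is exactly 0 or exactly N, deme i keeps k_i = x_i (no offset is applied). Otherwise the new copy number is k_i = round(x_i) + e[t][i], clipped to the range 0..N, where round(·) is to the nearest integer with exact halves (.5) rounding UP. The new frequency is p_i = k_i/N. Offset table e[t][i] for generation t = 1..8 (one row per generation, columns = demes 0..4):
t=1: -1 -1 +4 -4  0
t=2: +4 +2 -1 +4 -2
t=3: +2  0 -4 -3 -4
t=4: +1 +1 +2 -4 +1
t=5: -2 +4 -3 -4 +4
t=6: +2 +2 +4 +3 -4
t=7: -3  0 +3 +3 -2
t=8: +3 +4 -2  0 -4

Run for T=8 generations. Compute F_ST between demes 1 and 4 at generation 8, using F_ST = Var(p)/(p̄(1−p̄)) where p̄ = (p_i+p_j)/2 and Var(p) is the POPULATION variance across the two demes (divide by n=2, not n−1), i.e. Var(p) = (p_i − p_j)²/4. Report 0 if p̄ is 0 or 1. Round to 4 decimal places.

0.0991

t=0: k=[0 0 0 0 55]
t=1: x=[0.0000 0.0000 0.0000 3.5750 51.4250] k=[0 0 0 0 51]
t=2: x=[0.0000 0.0000 0.0000 3.3150 47.6850] k=[0 0 0 7 46]
t=3: x=[0.0000 0.0000 0.4550 9.0800 43.4650] k=[0 0 0 6 39]
t=4: x=[0.0000 0.0000 0.3900 7.7550 36.8550] k=[0 0 2 4 38]
t=5: x=[0.0000 0.1300 2.0000 6.0800 35.7900] k=[0 4 0 2 40]
t=6: x=[0.2600 3.4800 0.3900 4.3400 37.5300] k=[2 5 4 7 34]
t=7: x=[2.1950 4.7400 4.2600 8.5600 32.2450] k=[0 5 7 12 30]
t=8: x=[0.3250 4.8050 7.1950 12.8450 28.8300] k=[3 9 5 13 25]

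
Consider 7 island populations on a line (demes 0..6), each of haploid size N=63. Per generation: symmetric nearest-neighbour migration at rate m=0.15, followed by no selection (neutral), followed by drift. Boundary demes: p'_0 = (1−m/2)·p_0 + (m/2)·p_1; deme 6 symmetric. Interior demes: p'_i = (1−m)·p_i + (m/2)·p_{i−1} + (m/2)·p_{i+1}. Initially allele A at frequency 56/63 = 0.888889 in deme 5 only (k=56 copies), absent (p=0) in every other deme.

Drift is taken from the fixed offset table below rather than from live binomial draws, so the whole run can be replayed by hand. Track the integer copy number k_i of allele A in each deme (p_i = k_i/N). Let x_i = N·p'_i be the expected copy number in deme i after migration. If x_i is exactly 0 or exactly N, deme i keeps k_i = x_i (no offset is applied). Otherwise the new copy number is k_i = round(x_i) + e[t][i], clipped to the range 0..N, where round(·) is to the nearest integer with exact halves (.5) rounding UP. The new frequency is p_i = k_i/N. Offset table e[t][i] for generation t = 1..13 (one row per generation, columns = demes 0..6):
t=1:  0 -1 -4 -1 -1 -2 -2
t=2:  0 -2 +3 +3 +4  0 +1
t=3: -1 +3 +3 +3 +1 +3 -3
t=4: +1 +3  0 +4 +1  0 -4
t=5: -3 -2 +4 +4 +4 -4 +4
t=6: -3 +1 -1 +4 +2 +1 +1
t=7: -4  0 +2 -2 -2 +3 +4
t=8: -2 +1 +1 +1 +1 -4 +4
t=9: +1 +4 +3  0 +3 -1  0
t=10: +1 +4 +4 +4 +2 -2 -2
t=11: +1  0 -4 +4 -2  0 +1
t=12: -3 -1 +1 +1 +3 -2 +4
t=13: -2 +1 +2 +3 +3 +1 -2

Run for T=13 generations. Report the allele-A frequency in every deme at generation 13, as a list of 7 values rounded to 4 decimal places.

t=0: k=[0 0 0 0 0 56 0]
t=1: x=[0.0000 0.0000 0.0000 0.0000 4.2000 47.6000 4.2000] k=[0 0 0 0 3 46 2]
t=2: x=[0.0000 0.0000 0.0000 0.2250 6.0000 39.4750 5.3000] k=[0 0 0 3 10 39 6]
t=3: x=[0.0000 0.0000 0.2250 3.3000 11.6500 34.3500 8.4750] k=[0 0 3 6 13 37 5]
t=4: x=[0.0000 0.2250 3.0000 6.3000 14.2750 32.8000 7.4000] k=[0 3 3 10 15 33 3]
t=5: x=[0.2250 2.7750 3.5250 9.8500 15.9750 29.4000 5.2500] k=[0 1 8 14 20 25 9]
t=6: x=[0.0750 1.4500 7.9250 14.0000 19.9250 23.4250 10.2000] k=[0 2 7 18 22 24 11]
t=7: x=[0.1500 2.2250 7.4500 17.4750 21.8500 22.8750 11.9750] k=[0 2 9 15 20 26 16]
t=8: x=[0.1500 2.3750 8.9250 14.9250 20.0750 24.8000 16.7500] k=[0 3 10 16 21 21 21]
t=9: x=[0.2250 3.3000 9.9250 15.9250 20.6250 21.0000 21.0000] k=[1 7 13 16 24 20 21]
t=10: x=[1.4500 7.0000 12.7750 16.3750 23.1000 20.3750 20.9250] k=[2 11 17 20 25 18 19]
t=11: x=[2.6750 10.7750 16.7750 20.1500 24.1000 18.6000 18.9250] k=[4 11 13 24 22 19 20]
t=12: x=[4.5250 10.6250 13.6750 23.0250 21.9250 19.3000 19.9250] k=[2 10 15 24 25 17 24]
t=13: x=[2.6000 9.7750 15.3000 23.4000 24.3250 18.1250 23.4750] k=[1 11 17 26 27 19 21]

[0.0159, 0.1746, 0.2698, 0.4127, 0.4286, 0.3016, 0.3333]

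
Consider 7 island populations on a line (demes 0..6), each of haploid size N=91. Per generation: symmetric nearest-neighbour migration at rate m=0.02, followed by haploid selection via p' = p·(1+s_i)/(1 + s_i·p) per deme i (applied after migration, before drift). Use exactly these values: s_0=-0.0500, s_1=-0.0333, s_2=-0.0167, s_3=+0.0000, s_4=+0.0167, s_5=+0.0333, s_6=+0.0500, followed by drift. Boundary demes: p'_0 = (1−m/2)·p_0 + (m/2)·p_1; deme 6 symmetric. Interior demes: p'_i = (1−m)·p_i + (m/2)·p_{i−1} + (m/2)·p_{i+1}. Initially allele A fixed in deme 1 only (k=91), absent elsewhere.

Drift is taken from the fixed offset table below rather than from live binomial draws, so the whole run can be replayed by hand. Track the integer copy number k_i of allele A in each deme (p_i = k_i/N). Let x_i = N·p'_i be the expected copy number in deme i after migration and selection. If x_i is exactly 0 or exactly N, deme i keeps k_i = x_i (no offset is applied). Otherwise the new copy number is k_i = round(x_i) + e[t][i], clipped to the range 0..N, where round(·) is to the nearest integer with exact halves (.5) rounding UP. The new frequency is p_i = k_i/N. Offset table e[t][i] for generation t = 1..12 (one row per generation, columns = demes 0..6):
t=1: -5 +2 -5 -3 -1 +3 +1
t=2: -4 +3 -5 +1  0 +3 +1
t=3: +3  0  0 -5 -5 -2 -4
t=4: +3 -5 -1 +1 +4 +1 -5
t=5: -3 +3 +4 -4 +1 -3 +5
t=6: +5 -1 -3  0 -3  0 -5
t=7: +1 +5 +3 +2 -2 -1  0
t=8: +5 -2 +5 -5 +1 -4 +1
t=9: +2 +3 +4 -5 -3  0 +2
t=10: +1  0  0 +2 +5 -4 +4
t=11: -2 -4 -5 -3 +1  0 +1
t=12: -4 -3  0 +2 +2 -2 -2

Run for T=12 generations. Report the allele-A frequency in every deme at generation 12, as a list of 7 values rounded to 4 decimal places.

[0.1538, 0.7363, 0.1429, 0.0220, 0.0330, 0.0000, 0.0000]

t=0: k=[0 91 0 0 0 0 0]
t=1: x=[0.8649 89.1186 0.8950 0.0000 0.0000 0.0000 0.0000] k=[0 91 0 0 0 0 0]
t=2: x=[0.8649 89.1186 0.8950 0.0000 0.0000 0.0000 0.0000] k=[0 91 0 0 0 0 0]
t=3: x=[0.8649 89.1186 0.8950 0.0000 0.0000 0.0000 0.0000] k=[4 89 1 0 0 0 0]
t=4: x=[4.6198 87.1470 1.8394 0.0100 0.0000 0.0000 0.0000] k=[8 82 1 1 0 0 0]
t=5: x=[8.3431 80.1300 1.7804 0.9900 0.0102 0.0000 0.0000] k=[5 83 6 0 1 0 0]
t=6: x=[5.5085 81.1566 6.6061 0.0700 0.9962 0.0103 0.0000] k=[11 80 4 0 0 0 0]
t=7: x=[11.1773 78.1815 4.6452 0.0400 0.0000 0.0000 0.0000] k=[12 83 8 2 0 0 0]
t=8: x=[12.1594 81.2490 8.5585 2.0400 0.0203 0.0000 0.0000] k=[17 79 14 0 1 0 0]
t=9: x=[16.9026 77.3415 14.3058 0.1500 0.9962 0.0103 0.0000] k=[19 80 18 0 0 0 0]
t=10: x=[18.8324 78.4070 18.1936 0.1800 0.0000 0.0000 0.0000] k=[20 78 18 2 0 0 0]
t=11: x=[19.7746 76.4099 18.1936 2.1400 0.0203 0.0000 0.0000] k=[18 72 13 0 1 0 0]
t=12: x=[17.7943 70.3341 13.2680 0.1400 0.9962 0.0103 0.0000] k=[14 67 13 2 3 0 0]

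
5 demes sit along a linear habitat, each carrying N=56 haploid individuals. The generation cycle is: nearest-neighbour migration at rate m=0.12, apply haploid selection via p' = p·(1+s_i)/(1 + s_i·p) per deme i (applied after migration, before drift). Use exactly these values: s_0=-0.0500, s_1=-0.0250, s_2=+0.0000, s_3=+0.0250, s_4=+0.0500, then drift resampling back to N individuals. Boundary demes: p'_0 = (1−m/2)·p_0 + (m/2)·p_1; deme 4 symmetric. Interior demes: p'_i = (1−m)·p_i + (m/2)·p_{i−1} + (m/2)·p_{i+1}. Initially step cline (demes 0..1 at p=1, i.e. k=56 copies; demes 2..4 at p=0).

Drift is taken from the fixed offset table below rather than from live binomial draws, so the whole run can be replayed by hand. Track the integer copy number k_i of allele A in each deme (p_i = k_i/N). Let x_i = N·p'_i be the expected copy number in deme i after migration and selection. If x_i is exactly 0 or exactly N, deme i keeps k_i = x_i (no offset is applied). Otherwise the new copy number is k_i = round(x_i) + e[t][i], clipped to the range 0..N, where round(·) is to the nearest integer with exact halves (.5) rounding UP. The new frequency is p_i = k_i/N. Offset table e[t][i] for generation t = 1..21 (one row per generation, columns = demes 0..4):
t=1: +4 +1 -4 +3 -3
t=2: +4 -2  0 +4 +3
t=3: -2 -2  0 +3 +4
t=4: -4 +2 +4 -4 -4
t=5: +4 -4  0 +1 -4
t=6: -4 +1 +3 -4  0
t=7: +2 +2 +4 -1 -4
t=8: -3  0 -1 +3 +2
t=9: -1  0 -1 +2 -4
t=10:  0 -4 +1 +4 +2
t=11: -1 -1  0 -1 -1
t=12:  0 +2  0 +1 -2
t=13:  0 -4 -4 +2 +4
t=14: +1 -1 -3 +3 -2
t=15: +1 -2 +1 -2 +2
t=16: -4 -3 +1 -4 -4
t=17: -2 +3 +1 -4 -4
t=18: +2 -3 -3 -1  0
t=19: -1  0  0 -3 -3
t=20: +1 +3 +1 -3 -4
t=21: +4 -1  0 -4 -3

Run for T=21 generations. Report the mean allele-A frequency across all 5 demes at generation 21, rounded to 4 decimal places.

0.2429

t=0: k=[56 56 0 0 0]
t=1: x=[56.0000 52.5591 3.3600 0.0000 0.0000] k=[56 54 0 0 0]
t=2: x=[55.8737 50.7610 3.2400 0.0000 0.0000] k=[56 49 3 0 0]
t=3: x=[55.5581 46.4613 5.5800 0.1845 0.0000] k=[54 44 6 3 0]
t=4: x=[53.2698 42.0566 8.1000 3.0709 0.1890] k=[49 44 12 0 0]
t=5: x=[48.3682 42.1173 13.2000 0.7378 0.0000] k=[52 38 13 2 0]
t=6: x=[50.9283 37.0237 13.8400 2.6006 0.1260] k=[47 38 17 0 0]
t=7: x=[46.0471 36.9632 17.2400 1.0450 0.0000] k=[48 39 21 0 0]
t=8: x=[47.0821 38.1536 20.8200 1.2908 0.0000] k=[44 38 20 4 0]
t=9: x=[43.1389 36.9632 20.1200 4.8278 0.2519] k=[42 37 19 7 0]
t=10: x=[41.1470 35.8949 19.3600 7.4582 0.4408] k=[41 32 20 11 2]
t=11: x=[39.8776 31.4716 20.1800 11.2199 2.6610] k=[39 30 20 10 2]
t=12: x=[37.8363 29.5870 20.0000 10.3263 2.5982] k=[38 32 20 11 1]
t=13: x=[37.0015 31.2910 20.1800 11.1590 1.6776] k=[37 27 16 13 6]
t=14: x=[35.7416 26.5862 16.4800 13.0049 6.7026] k=[37 26 13 16 5]
t=15: x=[35.6807 25.5279 13.9600 15.4345 5.9131] k=[37 24 15 13 8]
t=16: x=[35.5590 23.8926 15.4200 13.0657 8.6509] k=[32 21 16 9 5]
t=17: x=[30.6301 21.0265 15.8800 9.3711 5.4764] k=[29 24 17 5 1]
t=18: x=[27.9820 23.5339 16.7000 5.6033 1.3006] k=[30 21 14 5 1]
t=19: x=[28.7430 20.7880 13.8800 5.4197 1.3006] k=[28 21 14 2 0]
t=20: x=[26.8625 20.6688 13.7000 2.6619 0.1260] k=[28 24 15 0 0]
t=21: x=[27.0423 23.3546 14.6400 0.9221 0.0000] k=[31 22 15 0 0]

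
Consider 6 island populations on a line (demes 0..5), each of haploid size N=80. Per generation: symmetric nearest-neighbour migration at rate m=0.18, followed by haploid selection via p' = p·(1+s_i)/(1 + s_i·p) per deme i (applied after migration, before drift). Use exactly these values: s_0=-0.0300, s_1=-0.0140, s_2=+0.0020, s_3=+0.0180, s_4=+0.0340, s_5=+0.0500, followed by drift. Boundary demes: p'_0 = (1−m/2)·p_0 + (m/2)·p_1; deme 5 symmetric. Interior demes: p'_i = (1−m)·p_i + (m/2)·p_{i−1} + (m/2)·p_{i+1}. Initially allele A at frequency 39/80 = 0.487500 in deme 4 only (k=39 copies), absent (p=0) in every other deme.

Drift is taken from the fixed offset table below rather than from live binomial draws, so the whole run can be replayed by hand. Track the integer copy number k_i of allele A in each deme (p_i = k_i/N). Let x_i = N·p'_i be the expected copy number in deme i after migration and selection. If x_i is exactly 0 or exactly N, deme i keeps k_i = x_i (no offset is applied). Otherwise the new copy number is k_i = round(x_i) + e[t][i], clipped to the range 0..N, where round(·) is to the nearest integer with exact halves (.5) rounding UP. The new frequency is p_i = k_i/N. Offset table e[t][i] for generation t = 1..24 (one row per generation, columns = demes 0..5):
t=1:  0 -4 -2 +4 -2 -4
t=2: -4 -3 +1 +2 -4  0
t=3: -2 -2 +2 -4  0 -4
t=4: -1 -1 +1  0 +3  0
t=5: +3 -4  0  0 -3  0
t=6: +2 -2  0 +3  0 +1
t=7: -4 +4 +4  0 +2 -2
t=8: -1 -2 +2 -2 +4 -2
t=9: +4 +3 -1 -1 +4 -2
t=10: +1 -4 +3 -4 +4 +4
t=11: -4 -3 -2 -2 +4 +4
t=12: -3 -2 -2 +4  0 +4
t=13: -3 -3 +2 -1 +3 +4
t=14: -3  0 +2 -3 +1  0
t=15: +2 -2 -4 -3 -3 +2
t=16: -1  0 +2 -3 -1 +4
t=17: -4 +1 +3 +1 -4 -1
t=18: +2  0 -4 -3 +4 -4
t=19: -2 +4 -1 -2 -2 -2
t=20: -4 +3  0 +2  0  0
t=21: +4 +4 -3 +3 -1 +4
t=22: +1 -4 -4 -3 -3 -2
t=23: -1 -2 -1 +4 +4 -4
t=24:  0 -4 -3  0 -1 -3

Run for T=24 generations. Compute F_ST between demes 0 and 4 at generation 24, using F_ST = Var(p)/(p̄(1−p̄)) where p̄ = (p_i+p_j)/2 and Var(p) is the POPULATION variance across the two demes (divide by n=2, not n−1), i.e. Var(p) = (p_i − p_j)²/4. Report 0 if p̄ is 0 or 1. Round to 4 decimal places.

t=0: k=[0 0 0 0 39 0]
t=1: x=[0.0000 0.0000 0.0000 3.5704 32.6239 3.6774] k=[0 0 0 8 31 0]
t=2: x=[0.0000 0.0000 0.7214 9.4983 26.7318 2.9244] k=[0 0 2 11 23 3]
t=3: x=[0.0000 0.1775 2.6351 11.4438 20.6277 5.0249] k=[0 0 5 7 21 1]
t=4: x=[0.0000 0.4437 4.7389 8.2105 18.4096 2.9349] k=[0 0 6 8 21 3]
t=5: x=[0.0000 0.5325 5.6505 9.1333 18.6845 4.8370] k=[0 0 6 9 16 5]
t=6: x=[0.0000 0.5325 5.7406 9.5085 14.7786 6.2660] k=[0 0 6 13 15 7]
t=7: x=[0.0000 0.5325 6.1013 12.7399 14.4926 8.0671] k=[0 5 10 13 16 6]
t=8: x=[0.4366 4.9343 9.8372 13.1954 15.2382 7.2139] k=[0 3 12 11 19 5]
t=9: x=[0.2619 3.4926 11.1191 11.9907 17.4723 6.5474] k=[4 6 10 11 21 5]
t=10: x=[4.0610 6.1001 9.7471 11.9907 19.1426 6.7349] k=[5 2 13 8 23 11]
t=11: x=[4.5963 3.2162 11.5798 9.9545 21.0850 12.5890] k=[1 0 10 8 25 17]
t=12: x=[0.8830 0.9763 8.9358 9.8632 23.2982 18.4022] k=[0 0 7 14 23 22]
t=13: x=[0.0000 0.6212 7.0128 14.3893 22.6388 22.8786] k=[0 0 9 13 26 27]
t=14: x=[0.0000 0.7988 8.5653 14.0150 25.4972 27.7881] k=[0 1 11 11 26 28]
t=15: x=[0.0873 1.7852 10.1176 12.5375 25.4061 28.7118] k=[2 0 6 10 22 31]
t=16: x=[1.7666 0.7100 5.8308 10.8867 22.2632 31.1124] k=[1 1 8 8 21 35]
t=17: x=[0.9704 1.6076 7.3834 9.3158 21.6133 34.6954] k=[0 3 10 10 18 34]
t=18: x=[0.2619 3.3149 9.3865 10.8867 19.2037 33.5061] k=[2 3 5 8 23 30]
t=19: x=[2.0289 3.0484 5.0995 9.2246 22.8214 30.2826] k=[0 7 4 7 21 28]
t=20: x=[0.6112 6.0210 4.5486 8.1192 20.8818 28.2552] k=[0 9 5 10 21 28]
t=21: x=[0.7859 7.7310 5.8208 10.7043 21.1562 28.2552] k=[5 12 3 14 20 32]
t=22: x=[5.4727 10.4314 4.8090 13.7520 21.0546 31.8505] k=[6 6 1 11 18 30]
t=23: x=[5.8331 5.4776 2.3546 10.8968 18.9289 29.8269] k=[5 3 1 15 23 26]
t=24: x=[4.6839 2.9596 2.4447 14.6725 23.0954 26.5889] k=[5 0 0 15 22 24]

0.0805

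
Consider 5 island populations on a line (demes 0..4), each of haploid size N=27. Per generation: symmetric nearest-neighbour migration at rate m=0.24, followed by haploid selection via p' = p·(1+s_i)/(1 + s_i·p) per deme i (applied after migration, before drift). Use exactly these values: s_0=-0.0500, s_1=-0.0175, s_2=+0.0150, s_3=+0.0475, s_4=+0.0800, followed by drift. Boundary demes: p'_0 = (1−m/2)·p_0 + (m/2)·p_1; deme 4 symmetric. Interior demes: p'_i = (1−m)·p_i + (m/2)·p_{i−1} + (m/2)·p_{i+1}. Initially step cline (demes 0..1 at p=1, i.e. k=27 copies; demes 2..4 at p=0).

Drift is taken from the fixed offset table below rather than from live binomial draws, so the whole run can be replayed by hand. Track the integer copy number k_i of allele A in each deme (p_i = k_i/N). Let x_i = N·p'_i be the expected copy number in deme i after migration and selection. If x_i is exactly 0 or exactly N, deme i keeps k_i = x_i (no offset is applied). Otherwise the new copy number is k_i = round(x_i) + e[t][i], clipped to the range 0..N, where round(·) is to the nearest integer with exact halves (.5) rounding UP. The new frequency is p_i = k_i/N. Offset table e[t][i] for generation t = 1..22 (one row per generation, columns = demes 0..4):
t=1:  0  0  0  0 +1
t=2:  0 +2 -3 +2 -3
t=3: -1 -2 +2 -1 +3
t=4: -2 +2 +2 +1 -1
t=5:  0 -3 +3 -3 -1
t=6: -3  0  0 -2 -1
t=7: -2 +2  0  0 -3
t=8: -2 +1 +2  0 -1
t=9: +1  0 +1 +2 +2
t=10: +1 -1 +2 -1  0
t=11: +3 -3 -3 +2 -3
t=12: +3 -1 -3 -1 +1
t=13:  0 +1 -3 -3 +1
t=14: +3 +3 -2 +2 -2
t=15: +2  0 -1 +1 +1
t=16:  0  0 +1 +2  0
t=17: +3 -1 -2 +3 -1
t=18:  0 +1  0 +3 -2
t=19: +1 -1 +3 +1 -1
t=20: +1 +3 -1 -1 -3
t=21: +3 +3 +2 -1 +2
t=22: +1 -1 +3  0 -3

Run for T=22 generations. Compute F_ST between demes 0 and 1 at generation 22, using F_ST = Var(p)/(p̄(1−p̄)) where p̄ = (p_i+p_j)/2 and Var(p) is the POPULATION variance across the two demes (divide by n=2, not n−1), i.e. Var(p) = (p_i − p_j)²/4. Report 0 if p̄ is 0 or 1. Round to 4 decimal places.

0.0760

t=0: k=[27 27 0 0 0]
t=1: x=[27.0000 23.7093 3.2827 0.0000 0.0000] k=[27 24 3 0 0]
t=2: x=[26.6213 21.7659 5.2224 0.3769 0.0000] k=[27 24 2 2 0]
t=3: x=[26.6213 21.6446 4.6975 1.8379 0.2590] k=[26 20 7 1 3]
t=4: x=[25.1955 19.0614 7.9231 2.0460 2.9566] k=[23 21 10 3 2]
t=5: x=[22.5734 19.8274 10.5756 3.8714 2.2753] k=[23 17 14 1 1]
t=6: x=[22.0769 17.2503 12.9003 2.6696 1.0768] k=[19 17 13 1 0]
t=7: x=[18.4634 16.6475 12.1394 2.4203 0.1296] k=[16 19 12 2 0]
t=8: x=[16.0276 17.6926 11.7387 3.0845 0.2590] k=[14 19 14 3 0]
t=9: x=[14.2554 17.6926 13.3805 4.1194 0.3884] k=[15 18 14 6 2]
t=10: x=[15.0192 17.0493 13.6205 6.7113 2.6589] k=[16 16 16 6 3]
t=11: x=[15.6641 15.8847 14.8995 7.0797 3.5930] k=[19 13 12 9 1]
t=12: x=[17.9745 13.4808 11.8589 8.6709 2.1046] k=[21 12 9 8 3]
t=13: x=[19.6488 12.6013 9.3307 7.7743 3.8470] k=[20 14 6 5 5]
t=14: x=[18.9942 13.6409 6.9163 5.3153 5.3212] k=[22 17 5 7 3]
t=15: x=[21.1689 16.0453 6.7551 6.5064 3.7200] k=[23 16 6 8 5]
t=16: x=[21.9529 15.5237 7.5205 7.6519 5.6983] k=[22 16 9 10 6]
t=17: x=[21.0453 15.7644 10.0538 9.6863 6.8666] k=[24 15 8 13 6]
t=18: x=[22.7392 15.1227 9.5316 11.8677 7.2405] k=[23 16 10 15 5]
t=19: x=[21.9529 16.0051 11.4180 13.5132 6.5752] k=[23 15 14 15 6]
t=20: x=[21.8289 15.7242 14.3402 14.1129 7.4893] k=[23 19 13 13 4]
t=21: x=[22.3250 18.6586 13.8205 12.2297 5.4050] k=[25 22 16 11 7]
t=22: x=[24.5272 21.5638 16.2166 11.4247 7.9032] k=[26 21 19 11 5]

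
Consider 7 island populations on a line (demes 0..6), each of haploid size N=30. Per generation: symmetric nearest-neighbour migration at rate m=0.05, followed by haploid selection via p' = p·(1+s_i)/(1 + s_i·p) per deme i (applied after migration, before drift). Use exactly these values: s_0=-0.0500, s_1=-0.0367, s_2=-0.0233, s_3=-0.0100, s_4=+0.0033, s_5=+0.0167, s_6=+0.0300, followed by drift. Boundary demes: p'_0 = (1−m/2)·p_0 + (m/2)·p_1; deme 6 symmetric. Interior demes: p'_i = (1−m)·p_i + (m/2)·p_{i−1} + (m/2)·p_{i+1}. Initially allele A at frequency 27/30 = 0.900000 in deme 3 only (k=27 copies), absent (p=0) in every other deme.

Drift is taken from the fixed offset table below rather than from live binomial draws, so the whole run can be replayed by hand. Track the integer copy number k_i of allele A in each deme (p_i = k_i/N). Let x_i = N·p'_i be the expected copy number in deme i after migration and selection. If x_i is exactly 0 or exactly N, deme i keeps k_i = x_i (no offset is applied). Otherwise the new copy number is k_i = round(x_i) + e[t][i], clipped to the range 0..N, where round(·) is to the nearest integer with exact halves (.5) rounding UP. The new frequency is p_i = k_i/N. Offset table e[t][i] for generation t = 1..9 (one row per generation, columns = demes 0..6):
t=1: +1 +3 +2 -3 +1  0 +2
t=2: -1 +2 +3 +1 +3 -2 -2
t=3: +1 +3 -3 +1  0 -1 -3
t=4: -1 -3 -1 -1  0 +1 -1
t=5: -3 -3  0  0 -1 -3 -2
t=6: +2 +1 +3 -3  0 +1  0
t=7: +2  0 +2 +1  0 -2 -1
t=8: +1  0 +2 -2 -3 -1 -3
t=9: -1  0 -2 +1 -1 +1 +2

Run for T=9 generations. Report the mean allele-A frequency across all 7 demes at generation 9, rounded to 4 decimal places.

0.1190

t=0: k=[0 0 0 27 0 0 0]
t=1: x=[0.0000 0.0000 0.6596 25.6125 0.6772 0.0000 0.0000] k=[0 0 3 23 2 0 0]
t=2: x=[0.0000 0.0723 3.3541 21.9158 2.4825 0.0508 0.0000] k=[0 2 6 23 5 0 0]
t=3: x=[0.0475 1.9797 6.2081 22.0665 5.3394 0.1271 0.0000] k=[1 5 3 23 5 0 0]
t=4: x=[1.0469 4.6999 3.4769 21.9911 5.3394 0.1271 0.0000] k=[0 2 2 21 5 1 0]
t=5: x=[0.0475 1.8829 2.4220 20.0583 5.3144 1.0923 0.0257] k=[0 0 2 20 4 0 0]
t=6: x=[0.0000 0.0482 2.3485 19.0803 4.3122 0.1017 0.0000] k=[0 1 5 16 4 1 0]
t=7: x=[0.0238 1.0369 5.0748 15.3497 4.2370 1.0669 0.0257] k=[2 1 7 16 4 0 0]
t=8: x=[1.8824 1.1335 6.9483 15.3997 4.2119 0.1017 0.0000] k=[3 1 9 13 1 0 0]
t=9: x=[2.8163 1.2060 8.7531 12.5266 1.2790 0.0254 0.0000] k=[2 1 7 14 0 1 0]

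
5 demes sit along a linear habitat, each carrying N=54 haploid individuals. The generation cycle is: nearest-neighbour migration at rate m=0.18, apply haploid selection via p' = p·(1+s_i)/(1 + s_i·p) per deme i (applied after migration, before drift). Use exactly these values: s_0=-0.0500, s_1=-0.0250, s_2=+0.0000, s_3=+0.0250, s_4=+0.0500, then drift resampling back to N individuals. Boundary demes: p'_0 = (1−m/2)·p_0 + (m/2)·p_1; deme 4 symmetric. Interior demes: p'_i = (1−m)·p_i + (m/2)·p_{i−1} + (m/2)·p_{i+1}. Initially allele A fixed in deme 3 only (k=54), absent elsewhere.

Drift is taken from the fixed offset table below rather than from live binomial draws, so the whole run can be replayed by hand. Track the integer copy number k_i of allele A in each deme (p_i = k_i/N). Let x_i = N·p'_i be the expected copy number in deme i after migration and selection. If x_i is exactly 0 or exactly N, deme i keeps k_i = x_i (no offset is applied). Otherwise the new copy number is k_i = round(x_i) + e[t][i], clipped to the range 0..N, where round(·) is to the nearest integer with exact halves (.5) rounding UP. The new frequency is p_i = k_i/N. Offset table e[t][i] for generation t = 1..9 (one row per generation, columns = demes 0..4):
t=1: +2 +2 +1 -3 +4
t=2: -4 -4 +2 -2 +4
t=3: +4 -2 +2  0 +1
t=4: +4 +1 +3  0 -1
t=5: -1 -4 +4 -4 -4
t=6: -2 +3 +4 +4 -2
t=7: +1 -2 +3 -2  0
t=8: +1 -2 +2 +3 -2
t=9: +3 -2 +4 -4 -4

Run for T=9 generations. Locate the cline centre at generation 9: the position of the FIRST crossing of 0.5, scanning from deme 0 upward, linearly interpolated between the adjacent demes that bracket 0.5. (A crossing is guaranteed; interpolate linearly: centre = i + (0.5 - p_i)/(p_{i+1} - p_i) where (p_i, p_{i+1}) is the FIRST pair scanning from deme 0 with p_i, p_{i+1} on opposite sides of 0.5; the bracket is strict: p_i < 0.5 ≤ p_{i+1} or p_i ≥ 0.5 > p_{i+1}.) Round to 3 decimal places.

t=0: k=[0 0 0 54 0]
t=1: x=[0.0000 0.0000 4.8600 44.4753 5.0801] k=[0 0 6 41 9]
t=2: x=[0.0000 0.5266 8.6100 35.2732 12.3383] k=[0 0 11 33 16]
t=3: x=[0.0000 0.9657 11.9900 29.8201 18.1125] k=[0 0 14 30 19]
t=4: x=[0.0000 1.2292 14.1800 27.9031 20.6081] k=[0 2 17 28 20]
t=5: x=[0.1710 3.0953 16.6400 26.6232 21.3465] k=[0 0 21 23 17]
t=6: x=[0.0000 1.8444 19.2900 22.6038 18.1227] k=[0 5 23 27 16]
t=7: x=[0.4277 6.0330 21.7400 25.9827 17.5632] k=[1 4 25 24 18]
t=8: x=[1.2079 5.4938 23.0200 23.8784 19.1385] k=[2 3 25 27 17]
t=9: x=[1.9893 4.7786 23.2000 26.2530 18.4886] k=[5 3 27 22 14]

2.000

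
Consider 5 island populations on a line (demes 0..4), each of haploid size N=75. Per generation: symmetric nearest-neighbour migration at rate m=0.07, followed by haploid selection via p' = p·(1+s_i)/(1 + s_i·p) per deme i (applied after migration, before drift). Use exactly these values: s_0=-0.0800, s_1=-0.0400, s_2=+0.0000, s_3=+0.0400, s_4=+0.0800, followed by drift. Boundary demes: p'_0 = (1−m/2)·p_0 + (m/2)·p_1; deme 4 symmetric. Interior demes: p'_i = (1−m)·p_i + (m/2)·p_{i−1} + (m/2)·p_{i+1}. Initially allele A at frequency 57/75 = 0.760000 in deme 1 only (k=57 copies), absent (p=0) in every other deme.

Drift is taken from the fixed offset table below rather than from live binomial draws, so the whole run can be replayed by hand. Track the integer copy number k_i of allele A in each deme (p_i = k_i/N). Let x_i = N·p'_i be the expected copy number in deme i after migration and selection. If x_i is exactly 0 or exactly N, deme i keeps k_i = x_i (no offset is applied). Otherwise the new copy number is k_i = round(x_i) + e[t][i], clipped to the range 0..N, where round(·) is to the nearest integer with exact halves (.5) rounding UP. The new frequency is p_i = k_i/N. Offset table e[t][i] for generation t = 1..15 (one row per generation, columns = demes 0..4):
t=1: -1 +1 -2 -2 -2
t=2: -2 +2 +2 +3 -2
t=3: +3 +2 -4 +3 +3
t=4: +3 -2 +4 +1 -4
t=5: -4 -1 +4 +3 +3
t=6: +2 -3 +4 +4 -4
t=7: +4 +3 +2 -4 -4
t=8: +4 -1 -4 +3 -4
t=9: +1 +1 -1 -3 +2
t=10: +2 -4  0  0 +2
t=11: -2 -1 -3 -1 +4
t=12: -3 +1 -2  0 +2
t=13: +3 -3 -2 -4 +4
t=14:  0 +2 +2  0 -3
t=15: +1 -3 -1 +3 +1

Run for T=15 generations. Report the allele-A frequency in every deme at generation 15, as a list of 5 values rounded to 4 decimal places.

[0.1733, 0.2000, 0.1200, 0.1067, 0.2000]

t=0: k=[0 57 0 0 0]
t=1: x=[1.8393 52.3702 1.9950 0.0000 0.0000] k=[1 53 0 0 0]
t=2: x=[2.6022 48.6313 1.8550 0.0000 0.0000] k=[1 51 4 0 0]
t=3: x=[2.5374 46.8913 5.5050 0.1456 0.0000] k=[6 49 2 3 0]
t=4: x=[6.9603 45.1193 3.6800 2.9699 0.1134] k=[10 43 8 4 0]
t=5: x=[10.3862 39.8587 9.0850 4.1511 0.1512] k=[6 39 13 7 3]
t=6: x=[6.6332 36.1701 13.7000 7.3252 3.3799] k=[9 33 18 11 0]
t=7: x=[9.1488 30.8908 18.2800 11.2294 0.4156] k=[13 34 20 7 0]
t=8: x=[12.8241 32.0238 20.0350 7.4697 0.2645] k=[17 31 16 10 0]
t=9: x=[16.3967 29.2534 16.3150 10.2008 0.3779] k=[17 30 15 7 2]
t=10: x=[16.3633 28.2972 15.2450 7.3613 2.3436] k=[18 24 15 7 4]
t=11: x=[17.0851 22.8217 15.0350 7.4336 4.4141] k=[15 22 12 6 8]
t=12: x=[14.2572 20.7861 12.1400 6.5094 8.4926] k=[11 22 10 7 10]
t=13: x=[10.6030 20.5798 10.3150 7.4697 10.5750] k=[14 18 8 3 15]
t=14: x=[13.2080 16.9681 8.1750 3.7316 15.5053] k=[13 19 10 4 13]
t=15: x=[12.3269 17.9125 10.1050 4.6947 13.5169] k=[13 15 9 8 15]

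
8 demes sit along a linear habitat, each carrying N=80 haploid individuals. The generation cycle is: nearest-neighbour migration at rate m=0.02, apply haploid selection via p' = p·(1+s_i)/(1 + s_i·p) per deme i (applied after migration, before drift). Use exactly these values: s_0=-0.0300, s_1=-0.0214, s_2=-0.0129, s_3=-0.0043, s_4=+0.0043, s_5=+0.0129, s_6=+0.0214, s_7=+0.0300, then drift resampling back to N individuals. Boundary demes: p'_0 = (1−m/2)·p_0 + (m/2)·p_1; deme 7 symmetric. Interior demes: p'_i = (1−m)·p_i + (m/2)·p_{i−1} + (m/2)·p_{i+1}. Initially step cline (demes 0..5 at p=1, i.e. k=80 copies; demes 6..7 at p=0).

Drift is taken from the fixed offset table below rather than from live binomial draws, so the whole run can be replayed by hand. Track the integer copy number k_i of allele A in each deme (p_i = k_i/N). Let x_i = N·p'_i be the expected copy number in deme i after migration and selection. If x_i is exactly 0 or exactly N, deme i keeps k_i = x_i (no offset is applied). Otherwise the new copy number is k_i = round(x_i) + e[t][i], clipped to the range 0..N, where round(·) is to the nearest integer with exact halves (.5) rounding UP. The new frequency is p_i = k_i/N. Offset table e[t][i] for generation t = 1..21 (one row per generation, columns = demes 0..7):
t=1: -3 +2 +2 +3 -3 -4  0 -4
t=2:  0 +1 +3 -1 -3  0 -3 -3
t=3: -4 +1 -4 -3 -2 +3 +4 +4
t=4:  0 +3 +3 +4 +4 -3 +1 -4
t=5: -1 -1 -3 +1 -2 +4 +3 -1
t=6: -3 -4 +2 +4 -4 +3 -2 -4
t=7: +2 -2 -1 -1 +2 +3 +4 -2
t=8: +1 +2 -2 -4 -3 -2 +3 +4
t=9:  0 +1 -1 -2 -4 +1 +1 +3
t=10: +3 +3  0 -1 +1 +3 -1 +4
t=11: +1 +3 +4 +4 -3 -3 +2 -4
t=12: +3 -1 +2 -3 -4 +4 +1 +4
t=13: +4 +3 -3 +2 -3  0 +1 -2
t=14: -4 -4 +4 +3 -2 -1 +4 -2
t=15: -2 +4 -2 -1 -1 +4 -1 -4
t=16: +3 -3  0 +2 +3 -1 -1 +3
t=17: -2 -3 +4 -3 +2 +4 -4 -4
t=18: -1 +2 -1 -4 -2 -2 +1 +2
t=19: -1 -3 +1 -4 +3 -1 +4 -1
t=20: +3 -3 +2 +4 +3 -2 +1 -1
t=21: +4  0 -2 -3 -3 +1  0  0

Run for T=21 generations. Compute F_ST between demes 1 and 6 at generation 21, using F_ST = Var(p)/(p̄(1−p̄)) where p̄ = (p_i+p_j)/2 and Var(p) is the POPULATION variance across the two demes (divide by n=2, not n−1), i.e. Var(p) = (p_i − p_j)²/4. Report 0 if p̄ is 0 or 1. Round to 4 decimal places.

t=0: k=[80 80 80 80 80 80 0 0]
t=1: x=[80.0000 80.0000 80.0000 80.0000 80.0000 79.2101 0.8169 0.0000] k=[80 80 80 80 80 75 1 0]
t=2: x=[80.0000 80.0000 80.0000 80.0000 79.9502 74.3774 1.7662 0.0103] k=[80 80 80 80 77 74 0 0]
t=3: x=[80.0000 80.0000 80.0000 79.9699 77.0124 73.3684 0.7557 0.0000] k=[80 80 80 77 75 76 5 0]
t=4: x=[80.0000 80.0000 79.9696 76.9976 75.0500 75.3366 5.7724 0.0515] k=[80 80 80 80 79 72 7 0]
t=5: x=[80.0000 80.0000 80.0000 79.9900 78.9445 71.5177 7.7265 0.0721] k=[80 80 80 80 77 76 11 0]
t=6: x=[80.0000 80.0000 80.0000 79.9699 77.0323 75.4157 11.7507 0.1133] k=[80 80 80 80 73 78 10 0]
t=7: x=[80.0000 80.0000 80.0000 79.9297 73.1469 77.3036 10.7759 0.1030] k=[80 80 80 79 75 80 15 0]
t=8: x=[80.0000 80.0000 79.9899 78.9656 75.1097 79.3088 15.7663 0.1545] k=[80 80 78 75 72 77 19 4]
t=9: x=[80.0000 79.9796 77.9644 74.9798 72.1106 76.4142 19.7432 4.2679] k=[80 80 77 73 68 77 21 7]
t=10: x=[80.0000 79.9693 76.9522 72.9624 68.1833 76.3944 21.7537 7.3346] k=[80 80 77 72 69 79 21 11]
t=11: x=[80.0000 79.9693 76.9420 71.9890 69.1702 78.3410 21.8143 11.3856] k=[80 80 80 76 66 75 24 7]
t=12: x=[80.0000 80.0000 79.9595 75.9234 66.2390 74.4664 24.7001 7.3653] k=[80 80 80 73 62 78 26 11]
t=13: x=[80.0000 80.0000 79.9291 72.9323 62.3291 77.3530 26.7457 11.4367] k=[80 80 77 75 59 77 28 9]
t=14: x=[80.0000 79.9693 76.9724 74.8392 59.4057 76.3746 28.6884 9.4332] k=[80 76 80 78 57 75 33 7]
t=15: x=[79.9588 75.9986 79.9392 77.8008 57.4595 74.4664 33.5718 7.4575] k=[78 80 78 77 56 78 33 3]
t=16: x=[77.9603 79.9591 77.9846 76.7867 56.5013 77.3629 33.5618 3.3948] k=[80 77 78 79 60 76 33 6]
t=17: x=[79.9691 76.9777 77.9745 78.7949 60.4135 75.4651 33.5718 6.4430] k=[78 74 80 76 62 79 30 2]
t=18: x=[77.8986 73.9807 79.8987 75.8832 62.3690 78.3607 30.6091 2.3464] k=[77 76 79 72 60 76 32 4]
t=19: x=[76.9005 75.9578 78.8858 71.9187 60.3437 75.4553 32.5680 4.4013] k=[76 73 80 68 63 74 37 3]
t=20: x=[75.8518 72.9624 79.8075 68.0262 63.2170 73.5959 37.4515 3.4359] k=[79 70 80 72 66 72 38 2]
t=21: x=[78.8768 70.0023 79.8177 71.9890 66.1692 71.6959 38.4026 2.4287] k=[80 70 78 69 63 73 38 2]

0.1823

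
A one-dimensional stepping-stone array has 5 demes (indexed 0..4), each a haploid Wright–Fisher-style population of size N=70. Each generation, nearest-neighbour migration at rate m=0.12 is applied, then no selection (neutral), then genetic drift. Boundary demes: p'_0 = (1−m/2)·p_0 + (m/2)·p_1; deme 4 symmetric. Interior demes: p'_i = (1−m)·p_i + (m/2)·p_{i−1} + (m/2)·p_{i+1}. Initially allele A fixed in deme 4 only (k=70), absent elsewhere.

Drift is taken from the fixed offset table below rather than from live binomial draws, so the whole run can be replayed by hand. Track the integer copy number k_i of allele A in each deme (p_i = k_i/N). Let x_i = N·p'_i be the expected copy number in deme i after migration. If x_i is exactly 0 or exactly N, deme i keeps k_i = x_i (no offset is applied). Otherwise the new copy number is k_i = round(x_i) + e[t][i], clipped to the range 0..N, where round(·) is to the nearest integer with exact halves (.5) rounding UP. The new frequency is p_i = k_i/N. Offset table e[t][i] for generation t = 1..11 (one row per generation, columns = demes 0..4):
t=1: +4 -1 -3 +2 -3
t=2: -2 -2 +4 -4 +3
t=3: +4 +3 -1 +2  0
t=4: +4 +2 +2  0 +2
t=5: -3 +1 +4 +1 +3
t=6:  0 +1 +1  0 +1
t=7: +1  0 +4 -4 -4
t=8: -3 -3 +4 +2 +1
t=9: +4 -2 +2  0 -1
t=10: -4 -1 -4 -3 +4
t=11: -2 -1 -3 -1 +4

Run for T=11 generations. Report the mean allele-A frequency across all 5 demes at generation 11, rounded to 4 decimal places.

0.2429

t=0: k=[0 0 0 0 70]
t=1: x=[0.0000 0.0000 0.0000 4.2000 65.8000] k=[0 0 0 6 63]
t=2: x=[0.0000 0.0000 0.3600 9.0600 59.5800] k=[0 0 4 5 63]
t=3: x=[0.0000 0.2400 3.8200 8.4200 59.5200] k=[0 3 3 10 60]
t=4: x=[0.1800 2.8200 3.4200 12.5800 57.0000] k=[4 5 5 13 59]
t=5: x=[4.0600 4.9400 5.4800 15.2800 56.2400] k=[1 6 9 16 59]
t=6: x=[1.3000 5.8800 9.2400 18.1600 56.4200] k=[1 7 10 18 57]
t=7: x=[1.3600 6.8200 10.3000 19.8600 54.6600] k=[2 7 14 16 51]
t=8: x=[2.3000 7.1200 13.7000 17.9800 48.9000] k=[0 4 18 20 50]
t=9: x=[0.2400 4.6000 17.2800 21.6800 48.2000] k=[4 3 19 22 47]
t=10: x=[3.9400 4.0200 18.2200 23.3200 45.5000] k=[0 3 14 20 50]
t=11: x=[0.1800 3.4800 13.7000 21.4400 48.2000] k=[0 2 11 20 52]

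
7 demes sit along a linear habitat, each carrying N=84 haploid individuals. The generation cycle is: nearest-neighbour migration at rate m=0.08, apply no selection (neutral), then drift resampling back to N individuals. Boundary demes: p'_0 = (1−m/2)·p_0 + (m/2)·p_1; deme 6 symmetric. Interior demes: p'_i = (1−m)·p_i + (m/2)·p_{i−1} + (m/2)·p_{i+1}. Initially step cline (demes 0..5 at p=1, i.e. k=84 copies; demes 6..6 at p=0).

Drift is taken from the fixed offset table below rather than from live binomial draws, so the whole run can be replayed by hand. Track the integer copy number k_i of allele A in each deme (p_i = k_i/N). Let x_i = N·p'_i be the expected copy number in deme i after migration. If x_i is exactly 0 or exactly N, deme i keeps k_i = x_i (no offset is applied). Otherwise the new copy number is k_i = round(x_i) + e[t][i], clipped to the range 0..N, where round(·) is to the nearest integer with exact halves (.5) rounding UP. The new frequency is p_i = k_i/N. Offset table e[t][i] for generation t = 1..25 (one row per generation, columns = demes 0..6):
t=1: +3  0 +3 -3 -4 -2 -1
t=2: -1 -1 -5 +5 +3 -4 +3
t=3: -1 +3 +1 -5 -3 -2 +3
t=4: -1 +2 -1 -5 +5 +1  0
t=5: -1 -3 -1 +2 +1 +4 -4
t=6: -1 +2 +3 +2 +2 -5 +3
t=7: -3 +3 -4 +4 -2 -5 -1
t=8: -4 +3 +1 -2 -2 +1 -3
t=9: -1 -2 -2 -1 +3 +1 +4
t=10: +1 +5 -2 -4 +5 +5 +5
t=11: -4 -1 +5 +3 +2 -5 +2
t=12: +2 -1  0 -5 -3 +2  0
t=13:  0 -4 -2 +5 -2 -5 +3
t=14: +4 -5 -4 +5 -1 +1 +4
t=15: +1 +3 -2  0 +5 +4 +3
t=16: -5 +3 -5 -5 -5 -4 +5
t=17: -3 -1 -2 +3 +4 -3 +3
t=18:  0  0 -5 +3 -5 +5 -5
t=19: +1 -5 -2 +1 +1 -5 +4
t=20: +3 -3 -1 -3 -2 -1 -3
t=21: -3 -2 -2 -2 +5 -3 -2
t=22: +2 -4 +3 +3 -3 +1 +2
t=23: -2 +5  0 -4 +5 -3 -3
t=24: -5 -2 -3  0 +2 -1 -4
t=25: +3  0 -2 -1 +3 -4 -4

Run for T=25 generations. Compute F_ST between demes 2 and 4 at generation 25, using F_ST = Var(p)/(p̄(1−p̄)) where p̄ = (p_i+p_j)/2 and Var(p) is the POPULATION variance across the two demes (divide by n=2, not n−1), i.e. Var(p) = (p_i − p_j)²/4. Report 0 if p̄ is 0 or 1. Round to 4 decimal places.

t=0: k=[84 84 84 84 84 84 0]
t=1: x=[84.0000 84.0000 84.0000 84.0000 84.0000 80.6400 3.3600] k=[84 84 84 84 84 79 2]
t=2: x=[84.0000 84.0000 84.0000 84.0000 83.8000 76.1200 5.0800] k=[84 84 84 84 84 72 8]
t=3: x=[84.0000 84.0000 84.0000 84.0000 83.5200 69.9200 10.5600] k=[84 84 84 84 81 68 14]
t=4: x=[84.0000 84.0000 84.0000 83.8800 80.6000 66.3600 16.1600] k=[84 84 84 79 84 67 16]
t=5: x=[84.0000 84.0000 83.8000 79.4000 83.1200 65.6400 18.0400] k=[84 84 83 81 84 70 14]
t=6: x=[84.0000 83.9600 82.9600 81.2000 83.3200 68.3200 16.2400] k=[84 84 84 83 84 63 19]
t=7: x=[84.0000 84.0000 83.9600 83.0800 83.1200 62.0800 20.7600] k=[84 84 80 84 81 57 20]
t=8: x=[84.0000 83.8400 80.3200 83.7200 80.1600 56.4800 21.4800] k=[84 84 81 82 78 57 18]
t=9: x=[84.0000 83.8800 81.1600 81.8000 77.3200 56.2800 19.5600] k=[84 82 79 81 80 57 24]
t=10: x=[83.9200 81.9600 79.2000 80.8800 79.1200 56.6000 25.3200] k=[84 84 77 77 84 62 30]
t=11: x=[84.0000 83.7200 77.2800 77.2800 82.8400 61.6000 31.2800] k=[84 83 82 80 84 57 33]
t=12: x=[83.9600 83.0000 81.9600 80.2400 82.7600 57.1200 33.9600] k=[84 82 82 75 80 59 34]
t=13: x=[83.9200 82.0800 81.7200 75.4800 78.9600 58.8400 35.0000] k=[84 78 80 80 77 54 38]
t=14: x=[83.7600 78.3200 79.9200 79.8800 76.2000 54.2800 38.6400] k=[84 73 76 84 75 55 43]
t=15: x=[83.5600 73.5600 76.2000 83.3200 74.5600 55.3200 43.4800] k=[84 77 74 83 80 59 46]
t=16: x=[83.7200 77.1600 74.4800 82.5200 79.2800 59.3200 46.5200] k=[79 80 69 78 74 55 52]
t=17: x=[79.0400 79.5200 69.8000 77.4800 73.4000 55.6400 52.1200] k=[76 79 68 80 77 53 55]
t=18: x=[76.1200 78.4400 68.9200 79.4000 76.1600 54.0400 54.9200] k=[76 78 64 82 71 59 50]
t=19: x=[76.0800 77.3600 65.2800 80.8400 70.9600 59.1200 50.3600] k=[77 72 63 82 72 54 54]
t=20: x=[76.8000 71.8400 64.1200 80.8400 71.6800 54.7200 54.0000] k=[80 69 63 78 70 54 51]
t=21: x=[79.5600 69.2000 63.8400 77.0800 69.6800 54.5200 51.1200] k=[77 67 62 75 75 52 49]
t=22: x=[76.6000 67.2000 62.7200 74.4800 74.0800 52.8000 49.1200] k=[79 63 66 77 71 54 51]
t=23: x=[78.3600 63.7600 66.3200 76.3200 70.5600 54.5600 51.1200] k=[76 69 66 72 76 52 48]
t=24: x=[75.7200 69.1600 66.3600 71.9200 74.8800 52.8000 48.1600] k=[71 67 63 72 77 52 44]
t=25: x=[70.8400 67.0000 63.5200 71.8400 75.8000 52.6800 44.3200] k=[74 67 62 71 79 49 40]

0.0759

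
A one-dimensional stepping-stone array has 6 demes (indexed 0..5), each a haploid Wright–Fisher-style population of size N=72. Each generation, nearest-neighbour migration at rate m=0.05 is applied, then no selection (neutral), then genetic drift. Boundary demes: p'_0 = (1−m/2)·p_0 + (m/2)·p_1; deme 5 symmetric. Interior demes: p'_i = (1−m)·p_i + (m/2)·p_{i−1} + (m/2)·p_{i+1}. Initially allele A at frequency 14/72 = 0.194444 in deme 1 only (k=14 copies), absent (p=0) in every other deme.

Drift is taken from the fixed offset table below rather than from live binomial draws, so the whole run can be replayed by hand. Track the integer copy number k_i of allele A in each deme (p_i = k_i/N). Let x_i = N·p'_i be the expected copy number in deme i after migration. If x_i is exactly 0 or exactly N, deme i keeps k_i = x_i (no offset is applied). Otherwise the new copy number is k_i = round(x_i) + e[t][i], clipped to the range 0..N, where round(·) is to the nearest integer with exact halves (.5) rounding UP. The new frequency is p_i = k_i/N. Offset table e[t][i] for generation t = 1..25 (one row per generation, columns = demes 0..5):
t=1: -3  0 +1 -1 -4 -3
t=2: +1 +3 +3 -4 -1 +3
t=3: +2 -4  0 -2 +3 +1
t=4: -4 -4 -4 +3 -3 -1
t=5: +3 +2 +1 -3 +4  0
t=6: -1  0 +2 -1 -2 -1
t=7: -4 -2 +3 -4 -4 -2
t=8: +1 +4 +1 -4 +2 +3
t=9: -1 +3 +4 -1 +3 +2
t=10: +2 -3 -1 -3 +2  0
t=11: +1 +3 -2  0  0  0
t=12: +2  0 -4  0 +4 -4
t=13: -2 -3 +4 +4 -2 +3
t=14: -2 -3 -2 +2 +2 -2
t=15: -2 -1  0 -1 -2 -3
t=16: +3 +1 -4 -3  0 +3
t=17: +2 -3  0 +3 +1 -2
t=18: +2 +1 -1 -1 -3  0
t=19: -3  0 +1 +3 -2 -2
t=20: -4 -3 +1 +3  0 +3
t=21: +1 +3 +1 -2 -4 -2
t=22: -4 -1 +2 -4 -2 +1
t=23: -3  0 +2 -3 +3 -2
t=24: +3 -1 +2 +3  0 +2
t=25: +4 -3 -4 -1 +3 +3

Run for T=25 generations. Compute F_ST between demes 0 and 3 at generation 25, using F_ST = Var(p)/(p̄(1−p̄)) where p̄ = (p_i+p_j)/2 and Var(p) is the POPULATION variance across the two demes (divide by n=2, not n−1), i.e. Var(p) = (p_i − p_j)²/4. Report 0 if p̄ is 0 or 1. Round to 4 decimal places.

t=0: k=[0 14 0 0 0 0]
t=1: x=[0.3500 13.3000 0.3500 0.0000 0.0000 0.0000] k=[0 13 1 0 0 0]
t=2: x=[0.3250 12.3750 1.2750 0.0250 0.0000 0.0000] k=[1 15 4 0 0 0]
t=3: x=[1.3500 14.3750 4.1750 0.1000 0.0000 0.0000] k=[3 10 4 0 0 0]
t=4: x=[3.1750 9.6750 4.0500 0.1000 0.0000 0.0000] k=[0 6 0 3 0 0]
t=5: x=[0.1500 5.7000 0.2250 2.8500 0.0750 0.0000] k=[3 8 1 0 4 0]
t=6: x=[3.1250 7.7000 1.1500 0.1250 3.8000 0.1000] k=[2 8 3 0 2 0]
t=7: x=[2.1500 7.7250 3.0500 0.1250 1.9000 0.0500] k=[0 6 6 0 0 0]
t=8: x=[0.1500 5.8500 5.8500 0.1500 0.0000 0.0000] k=[1 10 7 0 0 0]
t=9: x=[1.2250 9.7000 6.9000 0.1750 0.0000 0.0000] k=[0 13 11 0 0 0]
t=10: x=[0.3250 12.6250 10.7750 0.2750 0.0000 0.0000] k=[2 10 10 0 0 0]
t=11: x=[2.2000 9.8000 9.7500 0.2500 0.0000 0.0000] k=[3 13 8 0 0 0]
t=12: x=[3.2500 12.6250 7.9250 0.2000 0.0000 0.0000] k=[5 13 4 0 0 0]
t=13: x=[5.2000 12.5750 4.1250 0.1000 0.0000 0.0000] k=[3 10 8 4 0 0]
t=14: x=[3.1750 9.7750 7.9500 4.0000 0.1000 0.0000] k=[1 7 6 6 2 0]
t=15: x=[1.1500 6.8250 6.0250 5.9000 2.0500 0.0500] k=[0 6 6 5 0 0]
t=16: x=[0.1500 5.8500 5.9750 4.9000 0.1250 0.0000] k=[3 7 2 2 0 0]
t=17: x=[3.1000 6.7750 2.1250 1.9500 0.0500 0.0000] k=[5 4 2 5 1 0]
t=18: x=[4.9750 3.9750 2.1250 4.8250 1.0750 0.0250] k=[7 5 1 4 0 0]
t=19: x=[6.9500 4.9500 1.1750 3.8250 0.1000 0.0000] k=[4 5 2 7 0 0]
t=20: x=[4.0250 4.9000 2.2000 6.7000 0.1750 0.0000] k=[0 2 3 10 0 0]
t=21: x=[0.0500 1.9750 3.1500 9.5750 0.2500 0.0000] k=[1 5 4 8 0 0]
t=22: x=[1.1000 4.8750 4.1250 7.7000 0.2000 0.0000] k=[0 4 6 4 0 0]
t=23: x=[0.1000 3.9500 5.9000 3.9500 0.1000 0.0000] k=[0 4 8 1 3 0]
t=24: x=[0.1000 4.0000 7.7250 1.2250 2.8750 0.0750] k=[3 3 10 4 3 2]
t=25: x=[3.0000 3.1750 9.6750 4.1250 3.0000 2.0250] k=[7 0 6 3 6 5]

0.0119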